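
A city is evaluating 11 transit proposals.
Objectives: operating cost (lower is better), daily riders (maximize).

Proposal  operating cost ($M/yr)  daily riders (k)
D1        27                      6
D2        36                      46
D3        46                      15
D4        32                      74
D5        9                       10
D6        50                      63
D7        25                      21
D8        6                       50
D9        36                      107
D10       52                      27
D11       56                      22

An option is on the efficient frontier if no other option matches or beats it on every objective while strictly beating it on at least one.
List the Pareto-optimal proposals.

D1: dominated by D5 (operating cost 9≤27, daily riders 10≥6).
D2: dominated by D4 (operating cost 32≤36, daily riders 74≥46).
D3: dominated by D2 (operating cost 36≤46, daily riders 46≥15).
D4: not dominated.
D5: dominated by D8 (operating cost 6≤9, daily riders 50≥10).
D6: dominated by D4 (operating cost 32≤50, daily riders 74≥63).
D7: dominated by D8 (operating cost 6≤25, daily riders 50≥21).
D8: not dominated (best operating cost).
D9: not dominated (best daily riders).
D10: dominated by D2 (operating cost 36≤52, daily riders 46≥27).
D11: dominated by D2 (operating cost 36≤56, daily riders 46≥22).

D4, D8, D9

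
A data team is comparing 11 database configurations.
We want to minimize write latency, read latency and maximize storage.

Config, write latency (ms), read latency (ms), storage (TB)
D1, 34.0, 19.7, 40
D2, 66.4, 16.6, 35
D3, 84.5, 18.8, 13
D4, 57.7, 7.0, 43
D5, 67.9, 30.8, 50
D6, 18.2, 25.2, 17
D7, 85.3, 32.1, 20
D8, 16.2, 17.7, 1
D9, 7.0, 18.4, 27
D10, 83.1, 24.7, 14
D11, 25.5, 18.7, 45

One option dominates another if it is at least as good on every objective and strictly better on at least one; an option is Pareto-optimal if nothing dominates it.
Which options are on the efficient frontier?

D4, D5, D8, D9, D11

D1: dominated by D11 (write latency 25.5≤34.0, read latency 18.7≤19.7, storage 45≥40).
D2: dominated by D4 (write latency 57.7≤66.4, read latency 7.0≤16.6, storage 43≥35).
D3: dominated by D2 (write latency 66.4≤84.5, read latency 16.6≤18.8, storage 35≥13).
D4: not dominated (best read latency).
D5: not dominated (best storage).
D6: dominated by D9 (write latency 7.0≤18.2, read latency 18.4≤25.2, storage 27≥17).
D7: dominated by D1 (write latency 34.0≤85.3, read latency 19.7≤32.1, storage 40≥20).
D8: not dominated.
D9: not dominated (best write latency).
D10: dominated by D1 (write latency 34.0≤83.1, read latency 19.7≤24.7, storage 40≥14).
D11: not dominated.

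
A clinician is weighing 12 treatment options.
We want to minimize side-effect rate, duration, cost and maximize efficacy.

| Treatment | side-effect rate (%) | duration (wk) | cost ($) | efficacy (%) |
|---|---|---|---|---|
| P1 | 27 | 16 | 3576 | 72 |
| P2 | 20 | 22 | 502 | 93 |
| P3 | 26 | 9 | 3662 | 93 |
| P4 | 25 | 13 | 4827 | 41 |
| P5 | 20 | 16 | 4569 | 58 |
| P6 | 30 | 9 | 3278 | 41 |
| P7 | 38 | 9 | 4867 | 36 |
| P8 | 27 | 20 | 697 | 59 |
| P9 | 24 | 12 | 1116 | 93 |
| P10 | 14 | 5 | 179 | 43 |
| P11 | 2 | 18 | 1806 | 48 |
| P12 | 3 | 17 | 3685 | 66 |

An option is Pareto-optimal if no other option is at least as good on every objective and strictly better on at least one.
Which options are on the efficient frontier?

P2, P3, P5, P8, P9, P10, P11, P12

P1: dominated by P9 (side-effect rate 24≤27, duration 12≤16, cost 1116≤3576, efficacy 93≥72).
P2: not dominated.
P3: not dominated.
P4: dominated by P9 (side-effect rate 24≤25, duration 12≤13, cost 1116≤4827, efficacy 93≥41).
P5: not dominated.
P6: dominated by P10 (side-effect rate 14≤30, duration 5≤9, cost 179≤3278, efficacy 43≥41).
P7: dominated by P3 (side-effect rate 26≤38, duration 9≤9, cost 3662≤4867, efficacy 93≥36).
P8: not dominated.
P9: not dominated.
P10: not dominated (best duration).
P11: not dominated (best side-effect rate).
P12: not dominated.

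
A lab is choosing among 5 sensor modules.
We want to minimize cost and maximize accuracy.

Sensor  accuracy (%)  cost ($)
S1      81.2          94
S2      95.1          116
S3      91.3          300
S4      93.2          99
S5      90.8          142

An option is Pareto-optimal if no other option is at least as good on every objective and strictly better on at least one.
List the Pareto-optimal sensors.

S1: not dominated (best cost).
S2: not dominated (best accuracy).
S3: dominated by S2 (accuracy 95.1≥91.3, cost 116≤300).
S4: not dominated.
S5: dominated by S2 (accuracy 95.1≥90.8, cost 116≤142).

S1, S2, S4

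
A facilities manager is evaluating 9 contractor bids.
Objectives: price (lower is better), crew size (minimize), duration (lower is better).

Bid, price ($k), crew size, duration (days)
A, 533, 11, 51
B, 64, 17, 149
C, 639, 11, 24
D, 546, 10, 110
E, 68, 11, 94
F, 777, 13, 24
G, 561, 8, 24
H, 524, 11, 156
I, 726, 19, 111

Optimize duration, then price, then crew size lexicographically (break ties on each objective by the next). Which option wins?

G

First minimize duration: best is 24, kept {C, F, G}.
Then minimize price: best is 561, kept {G}.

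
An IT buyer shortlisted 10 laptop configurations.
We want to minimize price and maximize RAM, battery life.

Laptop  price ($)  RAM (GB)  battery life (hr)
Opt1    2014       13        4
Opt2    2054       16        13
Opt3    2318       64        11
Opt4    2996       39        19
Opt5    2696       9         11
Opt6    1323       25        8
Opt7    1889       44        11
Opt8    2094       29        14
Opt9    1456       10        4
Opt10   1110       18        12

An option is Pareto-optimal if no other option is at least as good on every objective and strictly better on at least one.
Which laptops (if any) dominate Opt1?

Opt6: price 1323≤2014, RAM 25≥13, battery life 8≥4 — dominates Opt1.
Opt7: price 1889≤2014, RAM 44≥13, battery life 11≥4 — dominates Opt1.
Opt10: price 1110≤2014, RAM 18≥13, battery life 12≥4 — dominates Opt1.
Others (Opt2, Opt3, Opt4, Opt5, Opt8, Opt9) are each worse than Opt1 on at least one objective.

Opt6, Opt7, Opt10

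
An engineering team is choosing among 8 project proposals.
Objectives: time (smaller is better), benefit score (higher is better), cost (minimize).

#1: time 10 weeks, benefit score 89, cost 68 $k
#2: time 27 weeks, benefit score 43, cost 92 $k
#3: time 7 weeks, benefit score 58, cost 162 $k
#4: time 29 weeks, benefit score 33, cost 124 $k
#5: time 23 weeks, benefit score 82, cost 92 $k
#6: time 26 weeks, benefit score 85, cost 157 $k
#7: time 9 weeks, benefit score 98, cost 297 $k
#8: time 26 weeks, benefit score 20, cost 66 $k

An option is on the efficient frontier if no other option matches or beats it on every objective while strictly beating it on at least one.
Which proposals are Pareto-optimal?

#1: not dominated.
#2: dominated by #1 (time 10≤27, benefit score 89≥43, cost 68≤92).
#3: not dominated (best time).
#4: dominated by #1 (time 10≤29, benefit score 89≥33, cost 68≤124).
#5: dominated by #1 (time 10≤23, benefit score 89≥82, cost 68≤92).
#6: dominated by #1 (time 10≤26, benefit score 89≥85, cost 68≤157).
#7: not dominated (best benefit score).
#8: not dominated (best cost).

#1, #3, #7, #8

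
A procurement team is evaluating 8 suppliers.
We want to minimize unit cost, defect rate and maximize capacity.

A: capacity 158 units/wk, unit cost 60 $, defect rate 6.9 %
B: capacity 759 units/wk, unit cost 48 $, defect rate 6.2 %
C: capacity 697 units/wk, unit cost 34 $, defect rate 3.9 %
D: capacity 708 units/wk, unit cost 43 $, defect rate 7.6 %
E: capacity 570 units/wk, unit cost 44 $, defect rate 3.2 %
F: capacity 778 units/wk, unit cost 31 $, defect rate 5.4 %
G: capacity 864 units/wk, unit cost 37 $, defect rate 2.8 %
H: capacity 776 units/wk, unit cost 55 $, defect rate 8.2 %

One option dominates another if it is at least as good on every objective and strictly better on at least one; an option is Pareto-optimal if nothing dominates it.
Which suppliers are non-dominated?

A: dominated by B (capacity 759≥158, unit cost 48≤60, defect rate 6.2≤6.9).
B: dominated by F (capacity 778≥759, unit cost 31≤48, defect rate 5.4≤6.2).
C: not dominated.
D: dominated by F (capacity 778≥708, unit cost 31≤43, defect rate 5.4≤7.6).
E: dominated by G (capacity 864≥570, unit cost 37≤44, defect rate 2.8≤3.2).
F: not dominated (best unit cost).
G: not dominated (best capacity).
H: dominated by F (capacity 778≥776, unit cost 31≤55, defect rate 5.4≤8.2).

C, F, G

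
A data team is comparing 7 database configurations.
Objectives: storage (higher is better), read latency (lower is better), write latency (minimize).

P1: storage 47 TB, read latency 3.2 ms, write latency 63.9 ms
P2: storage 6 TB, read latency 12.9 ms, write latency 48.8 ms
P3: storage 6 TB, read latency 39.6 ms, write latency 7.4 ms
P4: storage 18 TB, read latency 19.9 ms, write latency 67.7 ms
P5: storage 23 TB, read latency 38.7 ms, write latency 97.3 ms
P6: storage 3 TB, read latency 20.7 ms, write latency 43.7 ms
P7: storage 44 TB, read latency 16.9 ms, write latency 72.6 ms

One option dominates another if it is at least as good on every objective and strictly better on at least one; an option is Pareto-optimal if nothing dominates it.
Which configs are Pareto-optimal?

P1, P2, P3, P6

P1: not dominated (best storage).
P2: not dominated.
P3: not dominated (best write latency).
P4: dominated by P1 (storage 47≥18, read latency 3.2≤19.9, write latency 63.9≤67.7).
P5: dominated by P1 (storage 47≥23, read latency 3.2≤38.7, write latency 63.9≤97.3).
P6: not dominated.
P7: dominated by P1 (storage 47≥44, read latency 3.2≤16.9, write latency 63.9≤72.6).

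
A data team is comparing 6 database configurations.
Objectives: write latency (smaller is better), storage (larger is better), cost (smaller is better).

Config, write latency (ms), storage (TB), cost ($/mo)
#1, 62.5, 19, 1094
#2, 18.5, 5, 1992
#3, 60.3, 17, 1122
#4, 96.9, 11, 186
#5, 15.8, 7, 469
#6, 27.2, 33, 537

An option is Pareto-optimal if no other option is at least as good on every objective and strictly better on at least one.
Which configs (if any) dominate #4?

#1: worse on cost (1094 vs 186).
#2: worse on storage (5 vs 11).
#3: worse on cost (1122 vs 186).
#5: worse on storage (7 vs 11).
#6: worse on cost (537 vs 186).
No option dominates #4.

none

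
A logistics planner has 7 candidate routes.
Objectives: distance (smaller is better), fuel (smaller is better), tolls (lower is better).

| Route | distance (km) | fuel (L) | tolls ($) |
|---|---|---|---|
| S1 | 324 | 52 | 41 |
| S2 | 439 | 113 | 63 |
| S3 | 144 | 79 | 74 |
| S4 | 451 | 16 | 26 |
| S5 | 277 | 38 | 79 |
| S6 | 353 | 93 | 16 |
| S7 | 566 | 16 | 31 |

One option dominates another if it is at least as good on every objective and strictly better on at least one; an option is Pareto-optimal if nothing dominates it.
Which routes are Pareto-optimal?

S1: not dominated.
S2: dominated by S1 (distance 324≤439, fuel 52≤113, tolls 41≤63).
S3: not dominated (best distance).
S4: not dominated.
S5: not dominated.
S6: not dominated (best tolls).
S7: dominated by S4 (distance 451≤566, fuel 16≤16, tolls 26≤31).

S1, S3, S4, S5, S6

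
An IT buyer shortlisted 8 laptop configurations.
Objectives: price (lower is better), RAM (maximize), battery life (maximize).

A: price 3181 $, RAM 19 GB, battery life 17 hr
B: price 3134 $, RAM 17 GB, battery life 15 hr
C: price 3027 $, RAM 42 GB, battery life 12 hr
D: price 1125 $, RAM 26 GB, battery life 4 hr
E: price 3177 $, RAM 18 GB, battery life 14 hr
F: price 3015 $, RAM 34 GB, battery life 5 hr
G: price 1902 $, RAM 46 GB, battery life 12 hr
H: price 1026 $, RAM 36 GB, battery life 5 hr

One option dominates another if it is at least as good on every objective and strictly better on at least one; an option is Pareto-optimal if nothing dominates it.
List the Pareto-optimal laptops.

A, B, E, G, H

A: not dominated (best battery life).
B: not dominated.
C: dominated by G (price 1902≤3027, RAM 46≥42, battery life 12≥12).
D: dominated by H (price 1026≤1125, RAM 36≥26, battery life 5≥4).
E: not dominated.
F: dominated by G (price 1902≤3015, RAM 46≥34, battery life 12≥5).
G: not dominated (best RAM).
H: not dominated (best price).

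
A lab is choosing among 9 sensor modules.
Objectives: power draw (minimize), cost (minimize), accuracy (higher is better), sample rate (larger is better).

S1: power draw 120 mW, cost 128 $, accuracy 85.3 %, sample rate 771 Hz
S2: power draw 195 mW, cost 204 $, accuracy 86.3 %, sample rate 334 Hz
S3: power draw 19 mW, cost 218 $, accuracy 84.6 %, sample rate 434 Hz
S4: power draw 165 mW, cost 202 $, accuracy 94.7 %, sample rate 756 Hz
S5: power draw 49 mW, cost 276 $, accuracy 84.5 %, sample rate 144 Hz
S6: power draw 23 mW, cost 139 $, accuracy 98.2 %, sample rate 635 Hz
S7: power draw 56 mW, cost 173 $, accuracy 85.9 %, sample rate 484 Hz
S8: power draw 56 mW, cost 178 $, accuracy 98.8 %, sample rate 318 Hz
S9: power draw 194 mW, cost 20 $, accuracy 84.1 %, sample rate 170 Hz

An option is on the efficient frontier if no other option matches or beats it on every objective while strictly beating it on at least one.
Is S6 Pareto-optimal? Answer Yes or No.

S1: worse on power draw (120 vs 23).
S2: worse on power draw (195 vs 23).
S3: worse on cost (218 vs 139).
S4: worse on power draw (165 vs 23).
S5: worse on power draw (49 vs 23).
S7: worse on power draw (56 vs 23).
S8: worse on power draw (56 vs 23).
S9: worse on power draw (194 vs 23).
No option is at least as good as S6 on every objective and strictly better on one.

Yes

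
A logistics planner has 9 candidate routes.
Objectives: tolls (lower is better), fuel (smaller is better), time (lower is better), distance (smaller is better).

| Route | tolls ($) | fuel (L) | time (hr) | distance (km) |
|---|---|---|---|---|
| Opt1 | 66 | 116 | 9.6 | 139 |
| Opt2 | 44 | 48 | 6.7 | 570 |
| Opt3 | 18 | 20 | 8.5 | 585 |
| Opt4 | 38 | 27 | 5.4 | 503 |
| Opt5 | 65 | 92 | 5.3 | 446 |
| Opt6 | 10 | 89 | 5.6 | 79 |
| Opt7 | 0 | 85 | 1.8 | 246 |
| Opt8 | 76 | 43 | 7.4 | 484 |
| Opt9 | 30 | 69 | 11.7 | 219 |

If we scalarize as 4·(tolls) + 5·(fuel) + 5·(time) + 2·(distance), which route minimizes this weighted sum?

Opt1: 4·66 + 5·116 + 5·9.6 + 2·139 = 1170.0
Opt2: 4·44 + 5·48 + 5·6.7 + 2·570 = 1589.5
Opt3: 4·18 + 5·20 + 5·8.5 + 2·585 = 1384.5
Opt4: 4·38 + 5·27 + 5·5.4 + 2·503 = 1320.0
Opt5: 4·65 + 5·92 + 5·5.3 + 2·446 = 1638.5
Opt6: 4·10 + 5·89 + 5·5.6 + 2·79 = 671.0
Opt7: 4·0 + 5·85 + 5·1.8 + 2·246 = 926.0
Opt8: 4·76 + 5·43 + 5·7.4 + 2·484 = 1524.0
Opt9: 4·30 + 5·69 + 5·11.7 + 2·219 = 961.5
Lowest: Opt6 at 671.0.

Opt6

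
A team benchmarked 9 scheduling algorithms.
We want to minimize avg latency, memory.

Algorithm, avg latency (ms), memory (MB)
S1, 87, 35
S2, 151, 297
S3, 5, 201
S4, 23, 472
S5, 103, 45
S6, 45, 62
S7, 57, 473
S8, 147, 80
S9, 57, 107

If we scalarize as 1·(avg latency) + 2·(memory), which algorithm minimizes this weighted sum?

S1: 1·87 + 2·35 = 157
S2: 1·151 + 2·297 = 745
S3: 1·5 + 2·201 = 407
S4: 1·23 + 2·472 = 967
S5: 1·103 + 2·45 = 193
S6: 1·45 + 2·62 = 169
S7: 1·57 + 2·473 = 1003
S8: 1·147 + 2·80 = 307
S9: 1·57 + 2·107 = 271
Lowest: S1 at 157.

S1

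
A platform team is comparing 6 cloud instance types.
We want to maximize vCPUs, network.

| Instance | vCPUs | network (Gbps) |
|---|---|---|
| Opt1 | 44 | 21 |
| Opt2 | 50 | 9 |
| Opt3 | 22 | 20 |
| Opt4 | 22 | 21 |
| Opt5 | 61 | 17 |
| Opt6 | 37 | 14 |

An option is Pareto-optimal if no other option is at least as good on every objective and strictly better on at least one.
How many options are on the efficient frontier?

2

Opt1: not dominated.
Opt2: dominated by Opt5 (vCPUs 61≥50, network 17≥9).
Opt3: dominated by Opt1 (vCPUs 44≥22, network 21≥20).
Opt4: dominated by Opt1 (vCPUs 44≥22, network 21≥21).
Opt5: not dominated (best vCPUs).
Opt6: dominated by Opt1 (vCPUs 44≥37, network 21≥14).
Pareto-optimal: Opt1, Opt5 → 2.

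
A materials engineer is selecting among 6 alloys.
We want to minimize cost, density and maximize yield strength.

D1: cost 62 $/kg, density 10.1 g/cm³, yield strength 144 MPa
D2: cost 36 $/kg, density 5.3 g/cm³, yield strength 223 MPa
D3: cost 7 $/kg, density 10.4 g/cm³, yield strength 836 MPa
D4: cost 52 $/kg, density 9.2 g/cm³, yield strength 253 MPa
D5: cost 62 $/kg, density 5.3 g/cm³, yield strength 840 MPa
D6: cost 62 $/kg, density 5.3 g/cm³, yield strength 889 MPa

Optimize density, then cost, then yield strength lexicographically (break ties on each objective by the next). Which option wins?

D2

First minimize density: best is 5.3, kept {D2, D5, D6}.
Then minimize cost: best is 36, kept {D2}.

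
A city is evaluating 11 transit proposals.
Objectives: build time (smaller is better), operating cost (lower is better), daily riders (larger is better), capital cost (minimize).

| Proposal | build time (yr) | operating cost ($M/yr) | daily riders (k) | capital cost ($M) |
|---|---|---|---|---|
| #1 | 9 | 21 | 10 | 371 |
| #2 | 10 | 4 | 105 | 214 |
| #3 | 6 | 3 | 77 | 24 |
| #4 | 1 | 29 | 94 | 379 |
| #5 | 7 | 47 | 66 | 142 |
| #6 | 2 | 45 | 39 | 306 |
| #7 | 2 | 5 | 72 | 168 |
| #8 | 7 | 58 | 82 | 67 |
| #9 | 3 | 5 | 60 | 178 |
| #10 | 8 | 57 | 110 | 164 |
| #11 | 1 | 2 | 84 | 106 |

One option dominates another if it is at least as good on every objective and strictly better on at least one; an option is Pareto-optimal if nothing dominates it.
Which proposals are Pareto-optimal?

#2, #3, #4, #8, #10, #11

#1: dominated by #3 (build time 6≤9, operating cost 3≤21, daily riders 77≥10, capital cost 24≤371).
#2: not dominated.
#3: not dominated (best capital cost).
#4: not dominated.
#5: dominated by #3 (build time 6≤7, operating cost 3≤47, daily riders 77≥66, capital cost 24≤142).
#6: dominated by #7 (build time 2≤2, operating cost 5≤45, daily riders 72≥39, capital cost 168≤306).
#7: dominated by #11 (build time 1≤2, operating cost 2≤5, daily riders 84≥72, capital cost 106≤168).
#8: not dominated.
#9: dominated by #7 (build time 2≤3, operating cost 5≤5, daily riders 72≥60, capital cost 168≤178).
#10: not dominated (best daily riders).
#11: not dominated (best operating cost).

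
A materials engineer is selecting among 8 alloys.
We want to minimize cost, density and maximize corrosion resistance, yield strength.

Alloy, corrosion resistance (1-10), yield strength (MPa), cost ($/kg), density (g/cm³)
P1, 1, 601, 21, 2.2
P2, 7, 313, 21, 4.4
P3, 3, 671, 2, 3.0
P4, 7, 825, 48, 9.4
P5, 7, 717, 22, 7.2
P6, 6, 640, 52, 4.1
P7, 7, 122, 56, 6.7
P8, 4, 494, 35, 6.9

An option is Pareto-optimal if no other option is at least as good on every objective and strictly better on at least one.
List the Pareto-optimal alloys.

P1: not dominated (best density).
P2: not dominated.
P3: not dominated (best cost).
P4: not dominated (best yield strength).
P5: not dominated.
P6: not dominated.
P7: dominated by P2 (corrosion resistance 7≥7, yield strength 313≥122, cost 21≤56, density 4.4≤6.7).
P8: not dominated.

P1, P2, P3, P4, P5, P6, P8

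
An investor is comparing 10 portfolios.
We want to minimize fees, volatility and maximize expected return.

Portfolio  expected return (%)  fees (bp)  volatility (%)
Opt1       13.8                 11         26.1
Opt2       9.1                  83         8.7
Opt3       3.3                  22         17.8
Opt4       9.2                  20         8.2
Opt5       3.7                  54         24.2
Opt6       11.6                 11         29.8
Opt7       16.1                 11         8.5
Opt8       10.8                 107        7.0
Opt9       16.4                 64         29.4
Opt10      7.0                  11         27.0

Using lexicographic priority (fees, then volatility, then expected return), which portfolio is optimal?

Opt7

First minimize fees: best is 11, kept {Opt1, Opt6, Opt7, Opt10}.
Then minimize volatility: best is 8.5, kept {Opt7}.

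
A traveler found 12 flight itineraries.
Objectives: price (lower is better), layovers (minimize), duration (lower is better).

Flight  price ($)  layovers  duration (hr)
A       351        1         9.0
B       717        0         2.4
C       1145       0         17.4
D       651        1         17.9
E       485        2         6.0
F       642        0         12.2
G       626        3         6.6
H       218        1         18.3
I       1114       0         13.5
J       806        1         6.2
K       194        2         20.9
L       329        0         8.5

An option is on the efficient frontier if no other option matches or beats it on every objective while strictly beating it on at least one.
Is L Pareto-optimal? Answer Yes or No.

Yes

A: worse on price (351 vs 329).
B: worse on price (717 vs 329).
C: worse on price (1145 vs 329).
D: worse on price (651 vs 329).
E: worse on price (485 vs 329).
F: worse on price (642 vs 329).
G: worse on price (626 vs 329).
H: worse on layovers (1 vs 0).
I: worse on price (1114 vs 329).
J: worse on price (806 vs 329).
K: worse on layovers (2 vs 0).
No option is at least as good as L on every objective and strictly better on one.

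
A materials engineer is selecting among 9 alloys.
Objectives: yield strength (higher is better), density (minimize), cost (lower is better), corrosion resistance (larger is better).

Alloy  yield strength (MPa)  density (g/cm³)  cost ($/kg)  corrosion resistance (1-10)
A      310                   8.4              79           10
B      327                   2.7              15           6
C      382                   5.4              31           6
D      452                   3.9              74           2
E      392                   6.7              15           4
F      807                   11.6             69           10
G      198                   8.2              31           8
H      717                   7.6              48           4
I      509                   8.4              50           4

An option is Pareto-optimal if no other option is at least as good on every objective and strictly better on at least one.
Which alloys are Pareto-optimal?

A, B, C, D, E, F, G, H

A: not dominated.
B: not dominated (best density).
C: not dominated.
D: not dominated.
E: not dominated.
F: not dominated (best yield strength).
G: not dominated.
H: not dominated.
I: dominated by H (yield strength 717≥509, density 7.6≤8.4, cost 48≤50, corrosion resistance 4≥4).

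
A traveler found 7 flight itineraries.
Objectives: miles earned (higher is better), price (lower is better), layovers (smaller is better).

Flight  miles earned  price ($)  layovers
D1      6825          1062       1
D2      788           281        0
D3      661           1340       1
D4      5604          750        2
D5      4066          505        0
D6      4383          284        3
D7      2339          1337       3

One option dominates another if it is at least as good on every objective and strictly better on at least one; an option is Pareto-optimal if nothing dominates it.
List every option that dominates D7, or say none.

D1: miles earned 6825≥2339, price 1062≤1337, layovers 1≤3 — dominates D7.
D4: miles earned 5604≥2339, price 750≤1337, layovers 2≤3 — dominates D7.
D5: miles earned 4066≥2339, price 505≤1337, layovers 0≤3 — dominates D7.
D6: miles earned 4383≥2339, price 284≤1337, layovers 3≤3 — dominates D7.
Others (D2, D3) are each worse than D7 on at least one objective.

D1, D4, D5, D6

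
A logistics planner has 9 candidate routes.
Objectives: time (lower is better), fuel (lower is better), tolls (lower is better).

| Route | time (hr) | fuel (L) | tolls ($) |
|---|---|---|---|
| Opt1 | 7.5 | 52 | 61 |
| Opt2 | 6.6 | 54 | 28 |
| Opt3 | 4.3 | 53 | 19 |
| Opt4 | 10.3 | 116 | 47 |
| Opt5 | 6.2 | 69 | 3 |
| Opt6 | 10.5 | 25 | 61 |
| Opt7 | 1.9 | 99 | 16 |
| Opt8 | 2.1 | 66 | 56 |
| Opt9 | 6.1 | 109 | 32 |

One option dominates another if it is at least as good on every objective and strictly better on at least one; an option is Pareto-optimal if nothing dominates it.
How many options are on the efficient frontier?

Opt1: not dominated.
Opt2: dominated by Opt3 (time 4.3≤6.6, fuel 53≤54, tolls 19≤28).
Opt3: not dominated.
Opt4: dominated by Opt2 (time 6.6≤10.3, fuel 54≤116, tolls 28≤47).
Opt5: not dominated (best tolls).
Opt6: not dominated (best fuel).
Opt7: not dominated (best time).
Opt8: not dominated.
Opt9: dominated by Opt3 (time 4.3≤6.1, fuel 53≤109, tolls 19≤32).
Pareto-optimal: Opt1, Opt3, Opt5, Opt6, Opt7, Opt8 → 6.

6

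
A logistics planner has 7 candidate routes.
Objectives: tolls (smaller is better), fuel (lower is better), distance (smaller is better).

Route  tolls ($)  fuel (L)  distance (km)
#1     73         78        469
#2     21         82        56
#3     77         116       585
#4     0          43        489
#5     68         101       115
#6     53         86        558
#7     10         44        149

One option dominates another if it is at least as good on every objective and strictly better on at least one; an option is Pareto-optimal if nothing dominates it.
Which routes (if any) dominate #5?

#2

#2: tolls 21≤68, fuel 82≤101, distance 56≤115 — dominates #5.
Others (#1, #3, #4, #6, #7) are each worse than #5 on at least one objective.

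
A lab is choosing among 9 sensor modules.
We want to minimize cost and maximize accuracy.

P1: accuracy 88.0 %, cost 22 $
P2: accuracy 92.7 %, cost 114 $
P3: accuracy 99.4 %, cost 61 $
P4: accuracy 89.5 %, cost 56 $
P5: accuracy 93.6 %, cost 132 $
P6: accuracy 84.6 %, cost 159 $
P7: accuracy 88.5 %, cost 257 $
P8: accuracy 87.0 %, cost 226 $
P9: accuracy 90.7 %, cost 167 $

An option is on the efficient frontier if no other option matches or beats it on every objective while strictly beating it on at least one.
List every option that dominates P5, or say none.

P3

P3: accuracy 99.4≥93.6, cost 61≤132 — dominates P5.
Others (P1, P2, P4, P6, P7, P8, P9) are each worse than P5 on at least one objective.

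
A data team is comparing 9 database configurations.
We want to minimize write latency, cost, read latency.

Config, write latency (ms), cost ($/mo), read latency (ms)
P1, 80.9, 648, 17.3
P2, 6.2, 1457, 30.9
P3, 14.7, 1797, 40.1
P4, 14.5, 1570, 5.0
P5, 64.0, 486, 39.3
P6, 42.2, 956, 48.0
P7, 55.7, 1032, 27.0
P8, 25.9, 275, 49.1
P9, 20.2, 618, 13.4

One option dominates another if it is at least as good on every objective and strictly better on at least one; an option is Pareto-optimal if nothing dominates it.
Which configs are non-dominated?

P2, P4, P5, P8, P9

P1: dominated by P9 (write latency 20.2≤80.9, cost 618≤648, read latency 13.4≤17.3).
P2: not dominated (best write latency).
P3: dominated by P2 (write latency 6.2≤14.7, cost 1457≤1797, read latency 30.9≤40.1).
P4: not dominated (best read latency).
P5: not dominated.
P6: dominated by P9 (write latency 20.2≤42.2, cost 618≤956, read latency 13.4≤48.0).
P7: dominated by P9 (write latency 20.2≤55.7, cost 618≤1032, read latency 13.4≤27.0).
P8: not dominated (best cost).
P9: not dominated.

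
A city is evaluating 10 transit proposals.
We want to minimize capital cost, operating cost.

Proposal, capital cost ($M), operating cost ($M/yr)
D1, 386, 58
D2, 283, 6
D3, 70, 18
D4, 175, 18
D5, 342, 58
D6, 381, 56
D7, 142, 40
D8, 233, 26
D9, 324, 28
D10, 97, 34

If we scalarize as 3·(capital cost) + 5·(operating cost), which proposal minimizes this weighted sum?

D3

D1: 3·386 + 5·58 = 1448
D2: 3·283 + 5·6 = 879
D3: 3·70 + 5·18 = 300
D4: 3·175 + 5·18 = 615
D5: 3·342 + 5·58 = 1316
D6: 3·381 + 5·56 = 1423
D7: 3·142 + 5·40 = 626
D8: 3·233 + 5·26 = 829
D9: 3·324 + 5·28 = 1112
D10: 3·97 + 5·34 = 461
Lowest: D3 at 300.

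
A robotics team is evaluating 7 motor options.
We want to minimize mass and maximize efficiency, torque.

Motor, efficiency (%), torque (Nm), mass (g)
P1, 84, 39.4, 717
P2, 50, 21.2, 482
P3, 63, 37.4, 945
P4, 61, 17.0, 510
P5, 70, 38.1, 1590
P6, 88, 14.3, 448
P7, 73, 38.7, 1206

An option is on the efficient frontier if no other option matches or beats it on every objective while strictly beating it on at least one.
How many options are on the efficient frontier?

P1: not dominated (best torque).
P2: not dominated.
P3: dominated by P1 (efficiency 84≥63, torque 39.4≥37.4, mass 717≤945).
P4: not dominated.
P5: dominated by P1 (efficiency 84≥70, torque 39.4≥38.1, mass 717≤1590).
P6: not dominated (best efficiency).
P7: dominated by P1 (efficiency 84≥73, torque 39.4≥38.7, mass 717≤1206).
Pareto-optimal: P1, P2, P4, P6 → 4.

4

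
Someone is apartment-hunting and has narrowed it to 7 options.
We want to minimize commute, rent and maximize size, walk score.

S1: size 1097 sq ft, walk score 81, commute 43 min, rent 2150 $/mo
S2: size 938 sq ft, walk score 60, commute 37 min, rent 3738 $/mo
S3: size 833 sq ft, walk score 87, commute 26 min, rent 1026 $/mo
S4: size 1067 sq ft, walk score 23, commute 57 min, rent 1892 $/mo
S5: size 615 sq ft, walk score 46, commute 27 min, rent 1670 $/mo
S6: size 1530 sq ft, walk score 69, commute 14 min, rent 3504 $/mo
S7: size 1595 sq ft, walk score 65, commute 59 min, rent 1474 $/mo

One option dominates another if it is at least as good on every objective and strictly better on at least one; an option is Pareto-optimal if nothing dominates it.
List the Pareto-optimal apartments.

S1, S3, S4, S6, S7

S1: not dominated.
S2: dominated by S6 (size 1530≥938, walk score 69≥60, commute 14≤37, rent 3504≤3738).
S3: not dominated (best walk score).
S4: not dominated.
S5: dominated by S3 (size 833≥615, walk score 87≥46, commute 26≤27, rent 1026≤1670).
S6: not dominated (best commute).
S7: not dominated (best size).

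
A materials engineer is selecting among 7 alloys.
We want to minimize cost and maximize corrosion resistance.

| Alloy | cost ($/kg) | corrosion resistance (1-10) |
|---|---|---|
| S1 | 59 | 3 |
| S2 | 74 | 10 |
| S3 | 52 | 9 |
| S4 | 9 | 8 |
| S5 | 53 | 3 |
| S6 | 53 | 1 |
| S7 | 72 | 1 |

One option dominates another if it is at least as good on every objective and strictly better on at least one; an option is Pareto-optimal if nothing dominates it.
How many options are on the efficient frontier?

3

S1: dominated by S3 (cost 52≤59, corrosion resistance 9≥3).
S2: not dominated (best corrosion resistance).
S3: not dominated.
S4: not dominated (best cost).
S5: dominated by S3 (cost 52≤53, corrosion resistance 9≥3).
S6: dominated by S3 (cost 52≤53, corrosion resistance 9≥1).
S7: dominated by S1 (cost 59≤72, corrosion resistance 3≥1).
Pareto-optimal: S2, S3, S4 → 3.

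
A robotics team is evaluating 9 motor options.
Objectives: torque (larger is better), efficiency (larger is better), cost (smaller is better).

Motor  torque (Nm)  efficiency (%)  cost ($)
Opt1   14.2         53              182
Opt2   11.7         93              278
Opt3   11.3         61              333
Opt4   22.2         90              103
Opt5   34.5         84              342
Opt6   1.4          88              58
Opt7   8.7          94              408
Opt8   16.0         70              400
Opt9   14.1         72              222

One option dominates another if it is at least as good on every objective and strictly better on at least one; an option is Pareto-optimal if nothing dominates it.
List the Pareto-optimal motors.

Opt2, Opt4, Opt5, Opt6, Opt7

Opt1: dominated by Opt4 (torque 22.2≥14.2, efficiency 90≥53, cost 103≤182).
Opt2: not dominated.
Opt3: dominated by Opt2 (torque 11.7≥11.3, efficiency 93≥61, cost 278≤333).
Opt4: not dominated.
Opt5: not dominated (best torque).
Opt6: not dominated (best cost).
Opt7: not dominated (best efficiency).
Opt8: dominated by Opt4 (torque 22.2≥16.0, efficiency 90≥70, cost 103≤400).
Opt9: dominated by Opt4 (torque 22.2≥14.1, efficiency 90≥72, cost 103≤222).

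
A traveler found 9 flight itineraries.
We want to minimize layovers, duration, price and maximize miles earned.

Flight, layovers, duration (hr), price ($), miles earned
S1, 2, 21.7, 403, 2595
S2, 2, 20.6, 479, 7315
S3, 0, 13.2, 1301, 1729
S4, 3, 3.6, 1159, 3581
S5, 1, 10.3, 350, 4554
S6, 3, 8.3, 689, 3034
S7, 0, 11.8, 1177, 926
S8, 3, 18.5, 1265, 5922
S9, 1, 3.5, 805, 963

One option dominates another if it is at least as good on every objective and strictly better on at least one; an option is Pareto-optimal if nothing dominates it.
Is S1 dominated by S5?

S5 vs S1: layovers 1≤2, duration 10.3≤21.7, price 350≤403, miles earned 4554≥2595 — S5 is at least as good on every objective with at least one strict improvement.

Yes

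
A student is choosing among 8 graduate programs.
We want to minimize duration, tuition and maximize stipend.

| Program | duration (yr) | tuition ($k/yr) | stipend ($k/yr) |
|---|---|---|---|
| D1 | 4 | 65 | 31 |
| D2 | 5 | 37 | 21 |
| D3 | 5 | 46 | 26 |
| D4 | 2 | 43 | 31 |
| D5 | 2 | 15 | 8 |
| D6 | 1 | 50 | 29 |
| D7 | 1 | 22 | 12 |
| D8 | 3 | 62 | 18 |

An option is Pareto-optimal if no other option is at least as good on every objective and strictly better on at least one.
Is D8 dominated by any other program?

Yes

D4 vs D8: duration 2≤3, tuition 43≤62, stipend 31≥18 — D4 is at least as good on every objective and strictly better on at least one, so D4 dominates D8.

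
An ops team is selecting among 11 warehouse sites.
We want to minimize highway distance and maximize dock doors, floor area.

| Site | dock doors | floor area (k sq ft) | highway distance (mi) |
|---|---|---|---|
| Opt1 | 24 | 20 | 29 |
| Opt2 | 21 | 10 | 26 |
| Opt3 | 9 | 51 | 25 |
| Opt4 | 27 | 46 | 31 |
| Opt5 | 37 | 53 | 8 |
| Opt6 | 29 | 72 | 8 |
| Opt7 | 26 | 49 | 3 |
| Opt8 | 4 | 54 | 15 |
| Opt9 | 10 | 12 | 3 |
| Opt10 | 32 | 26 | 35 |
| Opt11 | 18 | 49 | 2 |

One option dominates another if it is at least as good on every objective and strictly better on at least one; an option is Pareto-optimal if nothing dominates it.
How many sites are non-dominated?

Opt1: dominated by Opt5 (dock doors 37≥24, floor area 53≥20, highway distance 8≤29).
Opt2: dominated by Opt5 (dock doors 37≥21, floor area 53≥10, highway distance 8≤26).
Opt3: dominated by Opt5 (dock doors 37≥9, floor area 53≥51, highway distance 8≤25).
Opt4: dominated by Opt5 (dock doors 37≥27, floor area 53≥46, highway distance 8≤31).
Opt5: not dominated (best dock doors).
Opt6: not dominated (best floor area).
Opt7: not dominated.
Opt8: dominated by Opt6 (dock doors 29≥4, floor area 72≥54, highway distance 8≤15).
Opt9: dominated by Opt7 (dock doors 26≥10, floor area 49≥12, highway distance 3≤3).
Opt10: dominated by Opt5 (dock doors 37≥32, floor area 53≥26, highway distance 8≤35).
Opt11: not dominated (best highway distance).
Pareto-optimal: Opt5, Opt6, Opt7, Opt11 → 4.

4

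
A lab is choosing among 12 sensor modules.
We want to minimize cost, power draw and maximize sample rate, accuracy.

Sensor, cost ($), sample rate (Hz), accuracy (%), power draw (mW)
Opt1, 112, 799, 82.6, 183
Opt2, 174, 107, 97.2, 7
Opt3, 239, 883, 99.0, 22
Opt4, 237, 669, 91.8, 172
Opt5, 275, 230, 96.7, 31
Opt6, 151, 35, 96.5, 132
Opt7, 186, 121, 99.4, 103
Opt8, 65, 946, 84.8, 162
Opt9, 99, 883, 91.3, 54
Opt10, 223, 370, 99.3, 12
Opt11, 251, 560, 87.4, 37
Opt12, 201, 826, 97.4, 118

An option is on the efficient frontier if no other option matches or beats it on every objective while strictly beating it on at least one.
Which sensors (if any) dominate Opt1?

Opt8, Opt9

Opt8: cost 65≤112, sample rate 946≥799, accuracy 84.8≥82.6, power draw 162≤183 — dominates Opt1.
Opt9: cost 99≤112, sample rate 883≥799, accuracy 91.3≥82.6, power draw 54≤183 — dominates Opt1.
Others (Opt2, Opt3, Opt4, Opt5, Opt6, Opt7, Opt10, Opt11, Opt12) are each worse than Opt1 on at least one objective.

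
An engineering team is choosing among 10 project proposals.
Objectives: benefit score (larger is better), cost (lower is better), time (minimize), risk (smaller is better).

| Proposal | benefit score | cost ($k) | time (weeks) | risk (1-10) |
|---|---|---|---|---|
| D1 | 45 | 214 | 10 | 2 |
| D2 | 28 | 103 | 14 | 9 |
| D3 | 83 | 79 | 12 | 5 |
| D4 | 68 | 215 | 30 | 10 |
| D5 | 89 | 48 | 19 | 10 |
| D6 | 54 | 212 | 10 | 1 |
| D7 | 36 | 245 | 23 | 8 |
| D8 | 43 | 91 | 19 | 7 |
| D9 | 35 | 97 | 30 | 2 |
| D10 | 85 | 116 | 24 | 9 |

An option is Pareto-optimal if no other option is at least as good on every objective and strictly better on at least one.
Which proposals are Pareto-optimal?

D1: dominated by D6 (benefit score 54≥45, cost 212≤214, time 10≤10, risk 1≤2).
D2: dominated by D3 (benefit score 83≥28, cost 79≤103, time 12≤14, risk 5≤9).
D3: not dominated.
D4: dominated by D3 (benefit score 83≥68, cost 79≤215, time 12≤30, risk 5≤10).
D5: not dominated (best benefit score).
D6: not dominated (best risk).
D7: dominated by D1 (benefit score 45≥36, cost 214≤245, time 10≤23, risk 2≤8).
D8: dominated by D3 (benefit score 83≥43, cost 79≤91, time 12≤19, risk 5≤7).
D9: not dominated.
D10: not dominated.

D3, D5, D6, D9, D10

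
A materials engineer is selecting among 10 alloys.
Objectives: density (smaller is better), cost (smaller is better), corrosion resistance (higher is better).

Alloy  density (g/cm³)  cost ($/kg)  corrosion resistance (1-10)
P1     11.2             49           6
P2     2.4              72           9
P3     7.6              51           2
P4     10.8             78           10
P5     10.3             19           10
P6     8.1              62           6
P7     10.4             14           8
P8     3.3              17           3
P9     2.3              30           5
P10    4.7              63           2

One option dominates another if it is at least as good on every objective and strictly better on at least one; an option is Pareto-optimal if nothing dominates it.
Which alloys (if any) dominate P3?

P8, P9

P8: density 3.3≤7.6, cost 17≤51, corrosion resistance 3≥2 — dominates P3.
P9: density 2.3≤7.6, cost 30≤51, corrosion resistance 5≥2 — dominates P3.
Others (P1, P2, P4, P5, P6, P7, P10) are each worse than P3 on at least one objective.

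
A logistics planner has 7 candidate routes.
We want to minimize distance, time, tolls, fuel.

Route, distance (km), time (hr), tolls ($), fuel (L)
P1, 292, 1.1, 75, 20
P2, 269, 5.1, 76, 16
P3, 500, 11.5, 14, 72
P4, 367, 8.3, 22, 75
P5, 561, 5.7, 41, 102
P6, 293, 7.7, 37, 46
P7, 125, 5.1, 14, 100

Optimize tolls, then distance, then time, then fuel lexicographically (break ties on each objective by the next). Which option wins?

P7

First minimize tolls: best is 14, kept {P3, P7}.
Then minimize distance: best is 125, kept {P7}.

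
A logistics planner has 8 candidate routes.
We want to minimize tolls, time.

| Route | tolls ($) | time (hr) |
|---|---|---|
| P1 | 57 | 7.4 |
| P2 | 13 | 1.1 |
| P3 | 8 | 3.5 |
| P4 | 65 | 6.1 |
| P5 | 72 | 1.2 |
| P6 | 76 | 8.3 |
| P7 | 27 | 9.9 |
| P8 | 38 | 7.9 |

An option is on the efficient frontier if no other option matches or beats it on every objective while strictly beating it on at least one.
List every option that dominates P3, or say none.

none

P1: worse on tolls (57 vs 8).
P2: worse on tolls (13 vs 8).
P4: worse on tolls (65 vs 8).
P5: worse on tolls (72 vs 8).
P6: worse on tolls (76 vs 8).
P7: worse on tolls (27 vs 8).
P8: worse on tolls (38 vs 8).
No option dominates P3.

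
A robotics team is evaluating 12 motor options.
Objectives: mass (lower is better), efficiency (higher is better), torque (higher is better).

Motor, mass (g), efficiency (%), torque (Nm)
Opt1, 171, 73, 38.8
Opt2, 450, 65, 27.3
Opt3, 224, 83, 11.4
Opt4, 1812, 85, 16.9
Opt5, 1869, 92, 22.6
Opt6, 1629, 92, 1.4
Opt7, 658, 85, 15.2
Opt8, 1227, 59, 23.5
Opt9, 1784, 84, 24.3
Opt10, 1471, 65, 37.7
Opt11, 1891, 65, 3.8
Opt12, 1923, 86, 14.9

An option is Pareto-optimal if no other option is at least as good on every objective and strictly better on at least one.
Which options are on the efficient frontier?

Opt1, Opt3, Opt4, Opt5, Opt6, Opt7, Opt9

Opt1: not dominated (best mass).
Opt2: dominated by Opt1 (mass 171≤450, efficiency 73≥65, torque 38.8≥27.3).
Opt3: not dominated.
Opt4: not dominated.
Opt5: not dominated.
Opt6: not dominated.
Opt7: not dominated.
Opt8: dominated by Opt1 (mass 171≤1227, efficiency 73≥59, torque 38.8≥23.5).
Opt9: not dominated.
Opt10: dominated by Opt1 (mass 171≤1471, efficiency 73≥65, torque 38.8≥37.7).
Opt11: dominated by Opt1 (mass 171≤1891, efficiency 73≥65, torque 38.8≥3.8).
Opt12: dominated by Opt5 (mass 1869≤1923, efficiency 92≥86, torque 22.6≥14.9).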